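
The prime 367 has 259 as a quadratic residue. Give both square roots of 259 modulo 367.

99, 268

Since 367 ≡ 3 (mod 4), a square root of 259 is 259^((367+1)/4) = 259^92 mod 367.
Repeated squaring: 259^2≡287, 259^4≡161, 259^8≡231, 259^16≡146, 259^32≡30, 259^64≡166 (mod 367).
259^92 = 259^(64+16+8+4) ≡ 268 (mod 367).
Check: 268² = 71824 ≡ 259 (mod 367). The two roots are 99 and 268.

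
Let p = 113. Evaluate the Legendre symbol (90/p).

Pull out 2: since 113 ≡ 1 (mod 8), (2/113) = +1.
Reciprocity: 45 ≡ 1 and 113 ≡ 1 (mod 4), so (45/113) = +(113/45).
Reduce top mod 45: now compute (23/45).
Reciprocity: 23 ≡ 3 and 45 ≡ 1 (mod 4), so (23/45) = +(45/23).
Reduce top mod 23: now compute (22/23).
Pull out 2: since 23 ≡ 7 (mod 8), (2/23) = +1.
Reciprocity: 11 ≡ 3 and 23 ≡ 3 (mod 4), so (11/23) = −(23/11).
Reduce top mod 11: now compute (1/11).
Reached (1/11) = 1. Collecting the sign flips along the way, the symbol is -1.

-1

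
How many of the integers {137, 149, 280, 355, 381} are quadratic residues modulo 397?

3

(137/397) = +1 → QR.
(149/397) = -1 → non-residue.
(280/397) = -1 → non-residue.
(355/397) = +1 → QR.
(381/397) = +1 → QR.
Total quadratic residues among the 5: 3.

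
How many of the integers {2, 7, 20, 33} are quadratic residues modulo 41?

(2/41) = +1 → QR.
(7/41) = -1 → non-residue.
(20/41) = +1 → QR.
(33/41) = +1 → QR.
Total quadratic residues among the 4: 3.

3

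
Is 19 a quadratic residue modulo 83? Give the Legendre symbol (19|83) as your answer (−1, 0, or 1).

-1

Euler's criterion: (19/83) ≡ 19^41 (mod 83).
19^2 ≡ 29 (mod 83)
19^4 ≡ 11 (mod 83)
19^8 ≡ 38 (mod 83)
19^16 ≡ 33 (mod 83)
19^32 ≡ 10 (mod 83)
19^41 = 19^(32+8+1) ≡ 82 (mod 83).
Result is 82 ≡ −1, so (19/83) = −1.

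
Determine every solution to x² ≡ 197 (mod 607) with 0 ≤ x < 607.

Since 607 ≡ 3 (mod 4), a square root of 197 is 197^((607+1)/4) = 197^152 mod 607.
Repeated squaring: 197^2≡568, 197^4≡307, 197^8≡164, 197^16≡188, 197^32≡138, 197^64≡227, 197^128≡541 (mod 607).
197^152 = 197^(128+16+8) ≡ 359 (mod 607).
Check: 359² = 128881 ≡ 197 (mod 607). The two roots are 248 and 359.

248, 359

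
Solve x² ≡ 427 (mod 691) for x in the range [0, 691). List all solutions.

50, 641

Since 691 ≡ 3 (mod 4), a square root of 427 is 427^((691+1)/4) = 427^173 mod 691.
Repeated squaring: 427^2≡596, 427^4≡42, 427^8≡382, 427^16≡123, 427^32≡618, 427^64≡492, 427^128≡214 (mod 691).
427^173 = 427^(128+32+8+4+1) ≡ 641 (mod 691).
Check: 641² = 410881 ≡ 427 (mod 691). The two roots are 50 and 641.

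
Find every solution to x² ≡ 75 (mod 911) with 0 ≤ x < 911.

Since 911 ≡ 3 (mod 4), a square root of 75 is 75^((911+1)/4) = 75^228 mod 911.
Repeated squaring: 75^2≡159, 75^4≡684, 75^8≡513, 75^16≡801, 75^32≡257, 75^64≡457, 75^128≡230 (mod 911).
75^228 = 75^(128+64+32+4) ≡ 679 (mod 911).
Check: 679² = 461041 ≡ 75 (mod 911). The two roots are 232 and 679.

232, 679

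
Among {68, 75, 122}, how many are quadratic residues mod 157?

3

(68/157) = +1 → QR.
(75/157) = +1 → QR.
(122/157) = +1 → QR.
Total quadratic residues among the 3: 3.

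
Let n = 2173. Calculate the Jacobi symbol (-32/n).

First reduce: -32 ≡ 2141 (mod 2173).
Reciprocity: 2141 ≡ 1 and 2173 ≡ 1 (mod 4), so (2141/2173) = +(2173/2141).
Reduce top mod 2141: now compute (32/2141).
Pull out 2^5: since 2141 ≡ 5 (mod 8), (2/2141) = -1, so (2/2141)^5 = -1.
Reached (1/2141) = 1. Collecting the sign flips along the way, the symbol is -1.

-1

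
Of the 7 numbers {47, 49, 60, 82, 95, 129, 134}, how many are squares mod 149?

5

(47/149) = +1 → QR.
(49/149) = +1 → QR.
(60/149) = -1 → non-residue.
(82/149) = +1 → QR.
(95/149) = +1 → QR.
(129/149) = +1 → QR.
(134/149) = -1 → non-residue.
Total quadratic residues among the 7: 5.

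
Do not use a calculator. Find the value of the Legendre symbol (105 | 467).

Reciprocity: 105 ≡ 1 and 467 ≡ 3 (mod 4), so (105/467) = +(467/105).
Reduce top mod 105: now compute (47/105).
Reciprocity: 47 ≡ 3 and 105 ≡ 1 (mod 4), so (47/105) = +(105/47).
Reduce top mod 47: now compute (11/47).
Reciprocity: 11 ≡ 3 and 47 ≡ 3 (mod 4), so (11/47) = −(47/11).
Reduce top mod 11: now compute (3/11).
Reciprocity: 3 ≡ 3 and 11 ≡ 3 (mod 4), so (3/11) = −(11/3).
Reduce top mod 3: now compute (2/3).
Pull out 2: since 3 ≡ 3 (mod 8), (2/3) = -1.
Reached (1/3) = 1. Collecting the sign flips along the way, the symbol is -1.

-1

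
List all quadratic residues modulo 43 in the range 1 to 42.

1,4,6,9,10,11,13,14,15,16,17,21,23,24,25,31,35,36,38,40,41

Square k = 1,…,21 (k and 43−k give the same square):
1²=1, 2²=4, 3²=9, 4²=16, 5²=25, 6²=36, 7²≡6, 8²≡21, 9²≡38, 10²≡14, 11²≡35, 12²≡15, 13²≡40, 14²≡24, 15²≡10, 16²≡41, 17²≡31, 18²≡23, 19²≡17, 20²≡13, 21²≡11 (mod 43).
So the quadratic residues mod 43 are {1, 4, 6, 9, 10, 11, 13, 14, 15, 16, 17, 21, 23, 24, 25, 31, 35, 36, 38, 40, 41}.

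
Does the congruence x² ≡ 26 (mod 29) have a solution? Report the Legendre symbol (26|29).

-1

Euler's criterion: (26/29) ≡ 26^14 (mod 29).
26^2 ≡ 9 (mod 29)
26^4 ≡ 23 (mod 29)
26^8 ≡ 7 (mod 29)
26^14 = 26^(8+4+2) ≡ 28 (mod 29).
Result is 28 ≡ −1, so (26/29) = −1.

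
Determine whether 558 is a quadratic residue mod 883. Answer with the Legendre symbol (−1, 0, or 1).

Pull out 2: since 883 ≡ 3 (mod 8), (2/883) = -1.
Reciprocity: 279 ≡ 3 and 883 ≡ 3 (mod 4), so (279/883) = −(883/279).
Reduce top mod 279: now compute (46/279).
Pull out 2: since 279 ≡ 7 (mod 8), (2/279) = +1.
Reciprocity: 23 ≡ 3 and 279 ≡ 3 (mod 4), so (23/279) = −(279/23).
Reduce top mod 23: now compute (3/23).
Reciprocity: 3 ≡ 3 and 23 ≡ 3 (mod 4), so (3/23) = −(23/3).
Reduce top mod 3: now compute (2/3).
Pull out 2: since 3 ≡ 3 (mod 8), (2/3) = -1.
Reached (1/3) = 1. Collecting the sign flips along the way, the symbol is -1.

-1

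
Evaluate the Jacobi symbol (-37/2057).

First reduce: -37 ≡ 2020 (mod 2057).
Pull out 2^2: since 2057 ≡ 1 (mod 8), (2/2057) = +1, so (2/2057)^2 = +1.
Reciprocity: 505 ≡ 1 and 2057 ≡ 1 (mod 4), so (505/2057) = +(2057/505).
Reduce top mod 505: now compute (37/505).
Reciprocity: 37 ≡ 1 and 505 ≡ 1 (mod 4), so (37/505) = +(505/37).
Reduce top mod 37: now compute (24/37).
Pull out 2^3: since 37 ≡ 5 (mod 8), (2/37) = -1, so (2/37)^3 = -1.
Reciprocity: 3 ≡ 3 and 37 ≡ 1 (mod 4), so (3/37) = +(37/3).
Reduce top mod 3: now compute (1/3).
Reached (1/3) = 1. Collecting the sign flips along the way, the symbol is -1.

-1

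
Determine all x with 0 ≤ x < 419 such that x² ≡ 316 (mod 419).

57, 362

Since 419 ≡ 3 (mod 4), a square root of 316 is 316^((419+1)/4) = 316^105 mod 419.
Repeated squaring: 316^2≡134, 316^4≡358, 316^8≡369, 316^16≡405, 316^32≡196, 316^64≡287 (mod 419).
316^105 = 316^(64+32+8+1) ≡ 362 (mod 419).
Check: 362² = 131044 ≡ 316 (mod 419). The two roots are 57 and 362.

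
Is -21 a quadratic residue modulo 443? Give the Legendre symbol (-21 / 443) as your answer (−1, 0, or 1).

First reduce: -21 ≡ 422 (mod 443).
Pull out 2: since 443 ≡ 3 (mod 8), (2/443) = -1.
Reciprocity: 211 ≡ 3 and 443 ≡ 3 (mod 4), so (211/443) = −(443/211).
Reduce top mod 211: now compute (21/211).
Reciprocity: 21 ≡ 1 and 211 ≡ 3 (mod 4), so (21/211) = +(211/21).
Reduce top mod 21: now compute (1/21).
Reached (1/21) = 1. Collecting the sign flips along the way, the symbol is +1.

1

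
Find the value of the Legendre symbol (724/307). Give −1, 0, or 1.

First reduce: 724 ≡ 110 (mod 307).
Pull out 2: since 307 ≡ 3 (mod 8), (2/307) = -1.
Reciprocity: 55 ≡ 3 and 307 ≡ 3 (mod 4), so (55/307) = −(307/55).
Reduce top mod 55: now compute (32/55).
Pull out 2^5: since 55 ≡ 7 (mod 8), (2/55) = +1, so (2/55)^5 = +1.
Reached (1/55) = 1. Collecting the sign flips along the way, the symbol is +1.

1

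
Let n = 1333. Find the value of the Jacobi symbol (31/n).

0

Reciprocity: 31 ≡ 3 and 1333 ≡ 1 (mod 4), so (31/1333) = +(1333/31).
Reduce top mod 31: now compute (0/31).
Top reduces to 0: gcd > 1, so the symbol is 0.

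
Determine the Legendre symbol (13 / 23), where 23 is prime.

Reciprocity: 13 ≡ 1 and 23 ≡ 3 (mod 4), so (13/23) = +(23/13).
Reduce top mod 13: now compute (10/13).
Pull out 2: since 13 ≡ 5 (mod 8), (2/13) = -1.
Reciprocity: 5 ≡ 1 and 13 ≡ 1 (mod 4), so (5/13) = +(13/5).
Reduce top mod 5: now compute (3/5).
Reciprocity: 3 ≡ 3 and 5 ≡ 1 (mod 4), so (3/5) = +(5/3).
Reduce top mod 3: now compute (2/3).
Pull out 2: since 3 ≡ 3 (mod 8), (2/3) = -1.
Reached (1/3) = 1. Collecting the sign flips along the way, the symbol is +1.

1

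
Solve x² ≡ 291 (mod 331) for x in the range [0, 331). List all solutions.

Since 331 ≡ 3 (mod 4), a square root of 291 is 291^((331+1)/4) = 291^83 mod 331.
Repeated squaring: 291^2≡276, 291^4≡46, 291^8≡130, 291^16≡19, 291^32≡30, 291^64≡238 (mod 331).
291^83 = 291^(64+16+2+1) ≡ 195 (mod 331).
Check: 195² = 38025 ≡ 291 (mod 331). The two roots are 136 and 195.

136, 195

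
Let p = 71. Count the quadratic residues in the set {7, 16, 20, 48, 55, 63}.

(7/71) = -1 → non-residue.
(16/71) = +1 → QR.
(20/71) = +1 → QR.
(48/71) = +1 → QR.
(55/71) = -1 → non-residue.
(63/71) = -1 → non-residue.
Total quadratic residues among the 6: 3.

3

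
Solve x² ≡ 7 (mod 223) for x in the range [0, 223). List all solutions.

Since 223 ≡ 3 (mod 4), a square root of 7 is 7^((223+1)/4) = 7^56 mod 223.
Repeated squaring: 7^2≡49, 7^4≡171, 7^8≡28, 7^16≡115, 7^32≡68 (mod 223).
7^56 = 7^(32+16+8) ≡ 197 (mod 223).
Check: 197² = 38809 ≡ 7 (mod 223). The two roots are 26 and 197.

26, 197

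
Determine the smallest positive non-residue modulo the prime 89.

(2/89) = +1, so 2 is a residue.
(3/89) = −1, so 3 is the smallest positive non-residue mod 89.

3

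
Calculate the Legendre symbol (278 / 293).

Pull out 2: since 293 ≡ 5 (mod 8), (2/293) = -1.
Reciprocity: 139 ≡ 3 and 293 ≡ 1 (mod 4), so (139/293) = +(293/139).
Reduce top mod 139: now compute (15/139).
Reciprocity: 15 ≡ 3 and 139 ≡ 3 (mod 4), so (15/139) = −(139/15).
Reduce top mod 15: now compute (4/15).
Pull out 2^2: since 15 ≡ 7 (mod 8), (2/15) = +1, so (2/15)^2 = +1.
Reached (1/15) = 1. Collecting the sign flips along the way, the symbol is +1.

1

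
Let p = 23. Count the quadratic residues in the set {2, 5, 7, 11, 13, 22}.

2

(2/23) = +1 → QR.
(5/23) = -1 → non-residue.
(7/23) = -1 → non-residue.
(11/23) = -1 → non-residue.
(13/23) = +1 → QR.
(22/23) = -1 → non-residue.
Total quadratic residues among the 6: 2.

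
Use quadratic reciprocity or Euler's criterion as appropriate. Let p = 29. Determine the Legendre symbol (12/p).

-1

Euler's criterion: (12/29) ≡ 12^14 (mod 29).
12^2 ≡ 28 (mod 29)
12^4 ≡ 1 (mod 29)
12^8 ≡ 1 (mod 29)
12^14 = 12^(8+4+2) ≡ 28 (mod 29).
Result is 28 ≡ −1, so (12/29) = −1.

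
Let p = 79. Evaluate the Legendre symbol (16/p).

1

Pull out 2^4: since 79 ≡ 7 (mod 8), (2/79) = +1, so (2/79)^4 = +1.
Reached (1/79) = 1. Collecting the sign flips along the way, the symbol is +1.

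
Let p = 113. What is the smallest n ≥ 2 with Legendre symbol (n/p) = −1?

3

(2/113) = +1, so 2 is a residue.
(3/113) = −1, so 3 is the smallest positive non-residue mod 113.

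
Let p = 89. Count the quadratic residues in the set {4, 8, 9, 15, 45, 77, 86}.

(4/89) = +1 → QR.
(8/89) = +1 → QR.
(9/89) = +1 → QR.
(15/89) = -1 → non-residue.
(45/89) = +1 → QR.
(77/89) = -1 → non-residue.
(86/89) = -1 → non-residue.
Total quadratic residues among the 7: 4.

4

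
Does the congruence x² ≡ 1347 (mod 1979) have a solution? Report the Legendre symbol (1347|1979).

Reciprocity: 1347 ≡ 3 and 1979 ≡ 3 (mod 4), so (1347/1979) = −(1979/1347).
Reduce top mod 1347: now compute (632/1347).
Pull out 2^3: since 1347 ≡ 3 (mod 8), (2/1347) = -1, so (2/1347)^3 = -1.
Reciprocity: 79 ≡ 3 and 1347 ≡ 3 (mod 4), so (79/1347) = −(1347/79).
Reduce top mod 79: now compute (4/79).
Pull out 2^2: since 79 ≡ 7 (mod 8), (2/79) = +1, so (2/79)^2 = +1.
Reached (1/79) = 1. Collecting the sign flips along the way, the symbol is -1.

-1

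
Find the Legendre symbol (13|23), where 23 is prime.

Reciprocity: 13 ≡ 1 and 23 ≡ 3 (mod 4), so (13/23) = +(23/13).
Reduce top mod 13: now compute (10/13).
Pull out 2: since 13 ≡ 5 (mod 8), (2/13) = -1.
Reciprocity: 5 ≡ 1 and 13 ≡ 1 (mod 4), so (5/13) = +(13/5).
Reduce top mod 5: now compute (3/5).
Reciprocity: 3 ≡ 3 and 5 ≡ 1 (mod 4), so (3/5) = +(5/3).
Reduce top mod 3: now compute (2/3).
Pull out 2: since 3 ≡ 3 (mod 8), (2/3) = -1.
Reached (1/3) = 1. Collecting the sign flips along the way, the symbol is +1.

1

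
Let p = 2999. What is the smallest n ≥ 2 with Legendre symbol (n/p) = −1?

17

(2/2999) = +1, so 2 is a residue.
(3/2999) = +1, so 3 is a residue.
(4/2999) = +1, so 4 is a residue.
(5/2999) = +1, so 5 is a residue.
(6/2999) = +1, so 6 is a residue.
(7/2999) = +1, so 7 is a residue.
(8/2999) = +1, so 8 is a residue.
(9/2999) = +1, so 9 is a residue.
(10/2999) = +1, so 10 is a residue.
(11/2999) = +1, so 11 is a residue.
(12/2999) = +1, so 12 is a residue.
(13/2999) = +1, so 13 is a residue.
(14/2999) = +1, so 14 is a residue.
(15/2999) = +1, so 15 is a residue.
(16/2999) = +1, so 16 is a residue.
(17/2999) = −1, so 17 is the smallest positive non-residue mod 2999.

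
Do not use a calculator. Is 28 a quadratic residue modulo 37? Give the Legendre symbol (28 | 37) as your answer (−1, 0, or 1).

Euler's criterion: (28/37) ≡ 28^18 (mod 37).
28^2 ≡ 7 (mod 37)
28^4 ≡ 12 (mod 37)
28^8 ≡ 33 (mod 37)
28^16 ≡ 16 (mod 37)
28^18 = 28^(16+2) ≡ 1 (mod 37).
Result is 1, so (28/37) = 1.

1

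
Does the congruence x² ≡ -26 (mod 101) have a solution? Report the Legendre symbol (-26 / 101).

-1

First reduce: -26 ≡ 75 (mod 101).
Reciprocity: 75 ≡ 3 and 101 ≡ 1 (mod 4), so (75/101) = +(101/75).
Reduce top mod 75: now compute (26/75).
Pull out 2: since 75 ≡ 3 (mod 8), (2/75) = -1.
Reciprocity: 13 ≡ 1 and 75 ≡ 3 (mod 4), so (13/75) = +(75/13).
Reduce top mod 13: now compute (10/13).
Pull out 2: since 13 ≡ 5 (mod 8), (2/13) = -1.
Reciprocity: 5 ≡ 1 and 13 ≡ 1 (mod 4), so (5/13) = +(13/5).
Reduce top mod 5: now compute (3/5).
Reciprocity: 3 ≡ 3 and 5 ≡ 1 (mod 4), so (3/5) = +(5/3).
Reduce top mod 3: now compute (2/3).
Pull out 2: since 3 ≡ 3 (mod 8), (2/3) = -1.
Reached (1/3) = 1. Collecting the sign flips along the way, the symbol is -1.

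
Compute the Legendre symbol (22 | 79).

Pull out 2: since 79 ≡ 7 (mod 8), (2/79) = +1.
Reciprocity: 11 ≡ 3 and 79 ≡ 3 (mod 4), so (11/79) = −(79/11).
Reduce top mod 11: now compute (2/11).
Pull out 2: since 11 ≡ 3 (mod 8), (2/11) = -1.
Reached (1/11) = 1. Collecting the sign flips along the way, the symbol is +1.

1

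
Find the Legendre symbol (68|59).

1

First reduce: 68 ≡ 9 (mod 59).
Reciprocity: 9 ≡ 1 and 59 ≡ 3 (mod 4), so (9/59) = +(59/9).
Reduce top mod 9: now compute (5/9).
Reciprocity: 5 ≡ 1 and 9 ≡ 1 (mod 4), so (5/9) = +(9/5).
Reduce top mod 5: now compute (4/5).
Pull out 2^2: since 5 ≡ 5 (mod 8), (2/5) = -1, so (2/5)^2 = +1.
Reached (1/5) = 1. Collecting the sign flips along the way, the symbol is +1.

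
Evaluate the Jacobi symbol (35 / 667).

1

Reciprocity: 35 ≡ 3 and 667 ≡ 3 (mod 4), so (35/667) = −(667/35).
Reduce top mod 35: now compute (2/35).
Pull out 2: since 35 ≡ 3 (mod 8), (2/35) = -1.
Reached (1/35) = 1. Collecting the sign flips along the way, the symbol is +1.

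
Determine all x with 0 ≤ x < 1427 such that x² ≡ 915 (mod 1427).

618, 809

Since 1427 ≡ 3 (mod 4), a square root of 915 is 915^((1427+1)/4) = 915^357 mod 1427.
Repeated squaring: 915^2≡1003, 915^4≡1401, 915^8≡676, 915^16≡336, 915^32≡163, 915^64≡883, 915^128≡547, 915^256≡966 (mod 1427).
915^357 = 915^(256+64+32+4+1) ≡ 809 (mod 1427).
Check: 809² = 654481 ≡ 915 (mod 1427). The two roots are 618 and 809.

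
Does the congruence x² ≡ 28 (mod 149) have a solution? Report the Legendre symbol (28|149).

1

Pull out 2^2: since 149 ≡ 5 (mod 8), (2/149) = -1, so (2/149)^2 = +1.
Reciprocity: 7 ≡ 3 and 149 ≡ 1 (mod 4), so (7/149) = +(149/7).
Reduce top mod 7: now compute (2/7).
Pull out 2: since 7 ≡ 7 (mod 8), (2/7) = +1.
Reached (1/7) = 1. Collecting the sign flips along the way, the symbol is +1.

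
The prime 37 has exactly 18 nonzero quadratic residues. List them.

1, 3, 4, 7, 9, 10, 11, 12, 16, 21, 25, 26, 27, 28, 30, 33, 34, 36

Square k = 1,…,18 (k and 37−k give the same square):
1²=1, 2²=4, 3²=9, 4²=16, 5²=25, 6²=36, 7²≡12, 8²≡27, 9²≡7, 10²≡26, 11²≡10, 12²≡33, 13²≡21, 14²≡11, 15²≡3, 16²≡34, 17²≡30, 18²≡28 (mod 37).
So the quadratic residues mod 37 are {1, 3, 4, 7, 9, 10, 11, 12, 16, 21, 25, 26, 27, 28, 30, 33, 34, 36}.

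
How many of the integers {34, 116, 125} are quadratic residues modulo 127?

(34/127) = +1 → QR.
(116/127) = -1 → non-residue.
(125/127) = -1 → non-residue.
Total quadratic residues among the 3: 1.

1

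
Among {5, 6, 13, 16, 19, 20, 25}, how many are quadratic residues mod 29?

6

(5/29) = +1 → QR.
(6/29) = +1 → QR.
(13/29) = +1 → QR.
(16/29) = +1 → QR.
(19/29) = -1 → non-residue.
(20/29) = +1 → QR.
(25/29) = +1 → QR.
Total quadratic residues among the 7: 6.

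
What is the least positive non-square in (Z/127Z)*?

3

(2/127) = +1, so 2 is a residue.
(3/127) = −1, so 3 is the smallest positive non-residue mod 127.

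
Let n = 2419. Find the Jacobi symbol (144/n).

1

Pull out 2^4: since 2419 ≡ 3 (mod 8), (2/2419) = -1, so (2/2419)^4 = +1.
Reciprocity: 9 ≡ 1 and 2419 ≡ 3 (mod 4), so (9/2419) = +(2419/9).
Reduce top mod 9: now compute (7/9).
Reciprocity: 7 ≡ 3 and 9 ≡ 1 (mod 4), so (7/9) = +(9/7).
Reduce top mod 7: now compute (2/7).
Pull out 2: since 7 ≡ 7 (mod 8), (2/7) = +1.
Reached (1/7) = 1. Collecting the sign flips along the way, the symbol is +1.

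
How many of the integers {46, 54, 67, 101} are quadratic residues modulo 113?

(46/113) = -1 → non-residue.
(54/113) = -1 → non-residue.
(67/113) = -1 → non-residue.
(101/113) = -1 → non-residue.
Total quadratic residues among the 4: 0.

0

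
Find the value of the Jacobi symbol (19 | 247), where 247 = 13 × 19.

0

Reciprocity: 19 ≡ 3 and 247 ≡ 3 (mod 4), so (19/247) = −(247/19).
Reduce top mod 19: now compute (0/19).
Top reduces to 0: gcd > 1, so the symbol is 0.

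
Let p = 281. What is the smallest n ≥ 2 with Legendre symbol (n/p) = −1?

(2/281) = +1, so 2 is a residue.
(3/281) = −1, so 3 is the smallest positive non-residue mod 281.

3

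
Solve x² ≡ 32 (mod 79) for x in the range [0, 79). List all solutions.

Since 79 ≡ 3 (mod 4), a square root of 32 is 32^((79+1)/4) = 32^20 mod 79.
Repeated squaring: 32^2≡76, 32^4≡9, 32^8≡2, 32^16≡4 (mod 79).
32^20 = 32^(16+4) ≡ 36 (mod 79).
Check: 36² = 1296 ≡ 32 (mod 79). The two roots are 36 and 43.

36, 43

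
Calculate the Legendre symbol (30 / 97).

-1

Euler's criterion: (30/97) ≡ 30^48 (mod 97).
30^2 ≡ 27 (mod 97)
30^4 ≡ 50 (mod 97)
30^8 ≡ 75 (mod 97)
30^16 ≡ 96 (mod 97)
30^32 ≡ 1 (mod 97)
30^48 = 30^(32+16) ≡ 96 (mod 97).
Result is 96 ≡ −1, so (30/97) = −1.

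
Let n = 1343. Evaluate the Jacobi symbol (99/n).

Reciprocity: 99 ≡ 3 and 1343 ≡ 3 (mod 4), so (99/1343) = −(1343/99).
Reduce top mod 99: now compute (56/99).
Pull out 2^3: since 99 ≡ 3 (mod 8), (2/99) = -1, so (2/99)^3 = -1.
Reciprocity: 7 ≡ 3 and 99 ≡ 3 (mod 4), so (7/99) = −(99/7).
Reduce top mod 7: now compute (1/7).
Reached (1/7) = 1. Collecting the sign flips along the way, the symbol is -1.

-1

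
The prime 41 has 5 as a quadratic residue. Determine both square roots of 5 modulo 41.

13, 28

41 ≡ 1 (mod 4), so we find a root by search.
Trying successive values, 13² = 169 ≡ 5 (mod 41). The other root is 41 − 13 = 28.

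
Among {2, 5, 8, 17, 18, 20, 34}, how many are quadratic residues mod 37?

1

(2/37) = -1 → non-residue.
(5/37) = -1 → non-residue.
(8/37) = -1 → non-residue.
(17/37) = -1 → non-residue.
(18/37) = -1 → non-residue.
(20/37) = -1 → non-residue.
(34/37) = +1 → QR.
Total quadratic residues among the 7: 1.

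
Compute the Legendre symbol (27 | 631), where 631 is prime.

Reciprocity: 27 ≡ 3 and 631 ≡ 3 (mod 4), so (27/631) = −(631/27).
Reduce top mod 27: now compute (10/27).
Pull out 2: since 27 ≡ 3 (mod 8), (2/27) = -1.
Reciprocity: 5 ≡ 1 and 27 ≡ 3 (mod 4), so (5/27) = +(27/5).
Reduce top mod 5: now compute (2/5).
Pull out 2: since 5 ≡ 5 (mod 8), (2/5) = -1.
Reached (1/5) = 1. Collecting the sign flips along the way, the symbol is -1.

-1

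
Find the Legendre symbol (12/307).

Pull out 2^2: since 307 ≡ 3 (mod 8), (2/307) = -1, so (2/307)^2 = +1.
Reciprocity: 3 ≡ 3 and 307 ≡ 3 (mod 4), so (3/307) = −(307/3).
Reduce top mod 3: now compute (1/3).
Reached (1/3) = 1. Collecting the sign flips along the way, the symbol is -1.

-1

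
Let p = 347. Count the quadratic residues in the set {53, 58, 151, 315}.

(53/347) = +1 → QR.
(58/347) = -1 → non-residue.
(151/347) = -1 → non-residue.
(315/347) = +1 → QR.
Total quadratic residues among the 4: 2.

2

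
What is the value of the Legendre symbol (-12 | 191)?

Euler's criterion: (-12/191) ≡ 179^95 (mod 191).
179^2 ≡ 144 (mod 191)
179^4 ≡ 108 (mod 191)
179^8 ≡ 13 (mod 191)
179^16 ≡ 169 (mod 191)
179^32 ≡ 102 (mod 191)
179^64 ≡ 90 (mod 191)
179^95 = 179^(64+16+8+4+2+1) ≡ 190 (mod 191).
Result is 190 ≡ −1, so (-12/191) = −1.

-1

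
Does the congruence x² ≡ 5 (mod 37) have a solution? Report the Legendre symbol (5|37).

Reciprocity: 5 ≡ 1 and 37 ≡ 1 (mod 4), so (5/37) = +(37/5).
Reduce top mod 5: now compute (2/5).
Pull out 2: since 5 ≡ 5 (mod 8), (2/5) = -1.
Reached (1/5) = 1. Collecting the sign flips along the way, the symbol is -1.

-1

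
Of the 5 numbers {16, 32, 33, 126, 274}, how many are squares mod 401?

(16/401) = +1 → QR.
(32/401) = +1 → QR.
(33/401) = -1 → non-residue.
(126/401) = +1 → QR.
(274/401) = -1 → non-residue.
Total quadratic residues among the 5: 3.

3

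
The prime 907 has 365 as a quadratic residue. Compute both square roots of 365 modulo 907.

70, 837

Since 907 ≡ 3 (mod 4), a square root of 365 is 365^((907+1)/4) = 365^227 mod 907.
Repeated squaring: 365^2≡803, 365^4≡839, 365^8≡89, 365^16≡665, 365^32≡516, 365^64≡505, 365^128≡158 (mod 907).
365^227 = 365^(128+64+32+2+1) ≡ 837 (mod 907).
Check: 837² = 700569 ≡ 365 (mod 907). The two roots are 70 and 837.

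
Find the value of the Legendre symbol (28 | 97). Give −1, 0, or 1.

Pull out 2^2: since 97 ≡ 1 (mod 8), (2/97) = +1, so (2/97)^2 = +1.
Reciprocity: 7 ≡ 3 and 97 ≡ 1 (mod 4), so (7/97) = +(97/7).
Reduce top mod 7: now compute (6/7).
Pull out 2: since 7 ≡ 7 (mod 8), (2/7) = +1.
Reciprocity: 3 ≡ 3 and 7 ≡ 3 (mod 4), so (3/7) = −(7/3).
Reduce top mod 3: now compute (1/3).
Reached (1/3) = 1. Collecting the sign flips along the way, the symbol is -1.

-1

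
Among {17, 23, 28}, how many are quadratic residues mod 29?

2

(17/29) = -1 → non-residue.
(23/29) = +1 → QR.
(28/29) = +1 → QR.
Total quadratic residues among the 3: 2.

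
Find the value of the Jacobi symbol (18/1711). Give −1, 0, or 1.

Pull out 2: since 1711 ≡ 7 (mod 8), (2/1711) = +1.
Reciprocity: 9 ≡ 1 and 1711 ≡ 3 (mod 4), so (9/1711) = +(1711/9).
Reduce top mod 9: now compute (1/9).
Reached (1/9) = 1. Collecting the sign flips along the way, the symbol is +1.

1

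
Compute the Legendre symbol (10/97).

Pull out 2: since 97 ≡ 1 (mod 8), (2/97) = +1.
Reciprocity: 5 ≡ 1 and 97 ≡ 1 (mod 4), so (5/97) = +(97/5).
Reduce top mod 5: now compute (2/5).
Pull out 2: since 5 ≡ 5 (mod 8), (2/5) = -1.
Reached (1/5) = 1. Collecting the sign flips along the way, the symbol is -1.

-1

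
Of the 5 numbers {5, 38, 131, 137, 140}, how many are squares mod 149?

2

(5/149) = +1 → QR.
(38/149) = -1 → non-residue.
(131/149) = -1 → non-residue.
(137/149) = -1 → non-residue.
(140/149) = +1 → QR.
Total quadratic residues among the 5: 2.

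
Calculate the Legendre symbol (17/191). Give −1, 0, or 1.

1

Reciprocity: 17 ≡ 1 and 191 ≡ 3 (mod 4), so (17/191) = +(191/17).
Reduce top mod 17: now compute (4/17).
Pull out 2^2: since 17 ≡ 1 (mod 8), (2/17) = +1, so (2/17)^2 = +1.
Reached (1/17) = 1. Collecting the sign flips along the way, the symbol is +1.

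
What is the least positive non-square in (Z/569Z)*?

3

(2/569) = +1, so 2 is a residue.
(3/569) = −1, so 3 is the smallest positive non-residue mod 569.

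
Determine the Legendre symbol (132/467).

-1

Pull out 2^2: since 467 ≡ 3 (mod 8), (2/467) = -1, so (2/467)^2 = +1.
Reciprocity: 33 ≡ 1 and 467 ≡ 3 (mod 4), so (33/467) = +(467/33).
Reduce top mod 33: now compute (5/33).
Reciprocity: 5 ≡ 1 and 33 ≡ 1 (mod 4), so (5/33) = +(33/5).
Reduce top mod 5: now compute (3/5).
Reciprocity: 3 ≡ 3 and 5 ≡ 1 (mod 4), so (3/5) = +(5/3).
Reduce top mod 3: now compute (2/3).
Pull out 2: since 3 ≡ 3 (mod 8), (2/3) = -1.
Reached (1/3) = 1. Collecting the sign flips along the way, the symbol is -1.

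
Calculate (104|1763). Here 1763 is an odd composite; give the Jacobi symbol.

1

Pull out 2^3: since 1763 ≡ 3 (mod 8), (2/1763) = -1, so (2/1763)^3 = -1.
Reciprocity: 13 ≡ 1 and 1763 ≡ 3 (mod 4), so (13/1763) = +(1763/13).
Reduce top mod 13: now compute (8/13).
Pull out 2^3: since 13 ≡ 5 (mod 8), (2/13) = -1, so (2/13)^3 = -1.
Reached (1/13) = 1. Collecting the sign flips along the way, the symbol is +1.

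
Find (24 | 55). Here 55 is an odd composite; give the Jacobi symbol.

Pull out 2^3: since 55 ≡ 7 (mod 8), (2/55) = +1, so (2/55)^3 = +1.
Reciprocity: 3 ≡ 3 and 55 ≡ 3 (mod 4), so (3/55) = −(55/3).
Reduce top mod 3: now compute (1/3).
Reached (1/3) = 1. Collecting the sign flips along the way, the symbol is -1.

-1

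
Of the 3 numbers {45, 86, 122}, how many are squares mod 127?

(45/127) = -1 → non-residue.
(86/127) = -1 → non-residue.
(122/127) = +1 → QR.
Total quadratic residues among the 3: 1.

1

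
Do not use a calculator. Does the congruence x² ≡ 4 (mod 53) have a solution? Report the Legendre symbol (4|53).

1

Euler's criterion: (4/53) ≡ 4^26 (mod 53).
4^2 ≡ 16 (mod 53)
4^4 ≡ 44 (mod 53)
4^8 ≡ 28 (mod 53)
4^16 ≡ 42 (mod 53)
4^26 = 4^(16+8+2) ≡ 1 (mod 53).
Result is 1, so (4/53) = 1.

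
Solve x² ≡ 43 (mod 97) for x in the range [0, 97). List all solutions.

25, 72

97 ≡ 1 (mod 4), so we find a root by search.
Trying successive values, 25² = 625 ≡ 43 (mod 97). The other root is 97 − 25 = 72.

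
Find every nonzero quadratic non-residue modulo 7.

3 5 6

Square k = 1,…,3 (k and 7−k give the same square):
1²=1, 2²=4, 3²≡2 (mod 7).
The residues are {1, 2, 4}; the non-residues are the remaining 3 nonzero classes.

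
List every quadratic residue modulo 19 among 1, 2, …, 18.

Square k = 1,…,9 (k and 19−k give the same square):
1²=1, 2²=4, 3²=9, 4²=16, 5²≡6, 6²≡17, 7²≡11, 8²≡7, 9²≡5 (mod 19).
So the quadratic residues mod 19 are {1, 4, 5, 6, 7, 9, 11, 16, 17}.

1 4 5 6 7 9 11 16 17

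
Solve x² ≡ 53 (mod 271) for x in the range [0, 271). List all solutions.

Since 271 ≡ 3 (mod 4), a square root of 53 is 53^((271+1)/4) = 53^68 mod 271.
Repeated squaring: 53^2≡99, 53^4≡45, 53^8≡128, 53^16≡124, 53^32≡200, 53^64≡163 (mod 271).
53^68 = 53^(64+4) ≡ 18 (mod 271).
Check: 18² = 324 ≡ 53 (mod 271). The two roots are 18 and 253.

18, 253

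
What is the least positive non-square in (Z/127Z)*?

(2/127) = +1, so 2 is a residue.
(3/127) = −1, so 3 is the smallest positive non-residue mod 127.

3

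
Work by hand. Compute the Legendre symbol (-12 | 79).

1

First reduce: -12 ≡ 67 (mod 79).
Reciprocity: 67 ≡ 3 and 79 ≡ 3 (mod 4), so (67/79) = −(79/67).
Reduce top mod 67: now compute (12/67).
Pull out 2^2: since 67 ≡ 3 (mod 8), (2/67) = -1, so (2/67)^2 = +1.
Reciprocity: 3 ≡ 3 and 67 ≡ 3 (mod 4), so (3/67) = −(67/3).
Reduce top mod 3: now compute (1/3).
Reached (1/3) = 1. Collecting the sign flips along the way, the symbol is +1.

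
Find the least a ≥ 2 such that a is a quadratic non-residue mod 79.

(2/79) = +1, so 2 is a residue.
(3/79) = −1, so 3 is the smallest positive non-residue mod 79.

3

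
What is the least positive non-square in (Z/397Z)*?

2

(2/397) = −1, so 2 is the smallest positive non-residue mod 397.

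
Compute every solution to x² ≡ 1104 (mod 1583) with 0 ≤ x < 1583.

Since 1583 ≡ 3 (mod 4), a square root of 1104 is 1104^((1583+1)/4) = 1104^396 mod 1583.
Repeated squaring: 1104^2≡1489, 1104^4≡921, 1104^8≡1336, 1104^16≡855, 1104^32≡1262, 1104^64≡146, 1104^128≡737, 1104^256≡200 (mod 1583).
1104^396 = 1104^(256+128+8+4) ≡ 266 (mod 1583).
Check: 266² = 70756 ≡ 1104 (mod 1583). The two roots are 266 and 1317.

266, 1317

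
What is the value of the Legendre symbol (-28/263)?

First reduce: -28 ≡ 235 (mod 263).
Reciprocity: 235 ≡ 3 and 263 ≡ 3 (mod 4), so (235/263) = −(263/235).
Reduce top mod 235: now compute (28/235).
Pull out 2^2: since 235 ≡ 3 (mod 8), (2/235) = -1, so (2/235)^2 = +1.
Reciprocity: 7 ≡ 3 and 235 ≡ 3 (mod 4), so (7/235) = −(235/7).
Reduce top mod 7: now compute (4/7).
Pull out 2^2: since 7 ≡ 7 (mod 8), (2/7) = +1, so (2/7)^2 = +1.
Reached (1/7) = 1. Collecting the sign flips along the way, the symbol is +1.

1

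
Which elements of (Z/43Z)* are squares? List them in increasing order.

Square k = 1,…,21 (k and 43−k give the same square):
1²=1, 2²=4, 3²=9, 4²=16, 5²=25, 6²=36, 7²≡6, 8²≡21, 9²≡38, 10²≡14, 11²≡35, 12²≡15, 13²≡40, 14²≡24, 15²≡10, 16²≡41, 17²≡31, 18²≡23, 19²≡17, 20²≡13, 21²≡11 (mod 43).
So the quadratic residues mod 43 are {1, 4, 6, 9, 10, 11, 13, 14, 15, 16, 17, 21, 23, 24, 25, 31, 35, 36, 38, 40, 41}.

1,4,6,9,10,11,13,14,15,16,17,21,23,24,25,31,35,36,38,40,41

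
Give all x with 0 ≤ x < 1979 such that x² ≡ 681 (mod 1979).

Since 1979 ≡ 3 (mod 4), a square root of 681 is 681^((1979+1)/4) = 681^495 mod 1979.
Repeated squaring: 681^2≡675, 681^4≡455, 681^8≡1209, 681^16≡1179, 681^32≡783, 681^64≡1578, 681^128≡502, 681^256≡671 (mod 1979).
681^495 = 681^(256+128+64+32+8+4+2+1) ≡ 1726 (mod 1979).
Check: 1726² = 2979076 ≡ 681 (mod 1979). The two roots are 253 and 1726.

253, 1726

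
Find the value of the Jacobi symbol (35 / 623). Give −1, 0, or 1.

0

Reciprocity: 35 ≡ 3 and 623 ≡ 3 (mod 4), so (35/623) = −(623/35).
Reduce top mod 35: now compute (28/35).
Pull out 2^2: since 35 ≡ 3 (mod 8), (2/35) = -1, so (2/35)^2 = +1.
Reciprocity: 7 ≡ 3 and 35 ≡ 3 (mod 4), so (7/35) = −(35/7).
Reduce top mod 7: now compute (0/7).
Top reduces to 0: gcd > 1, so the symbol is 0.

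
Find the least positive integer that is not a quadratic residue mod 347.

(2/347) = −1, so 2 is the smallest positive non-residue mod 347.

2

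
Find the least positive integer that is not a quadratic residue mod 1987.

2

(2/1987) = −1, so 2 is the smallest positive non-residue mod 1987.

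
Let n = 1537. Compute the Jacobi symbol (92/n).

Pull out 2^2: since 1537 ≡ 1 (mod 8), (2/1537) = +1, so (2/1537)^2 = +1.
Reciprocity: 23 ≡ 3 and 1537 ≡ 1 (mod 4), so (23/1537) = +(1537/23).
Reduce top mod 23: now compute (19/23).
Reciprocity: 19 ≡ 3 and 23 ≡ 3 (mod 4), so (19/23) = −(23/19).
Reduce top mod 19: now compute (4/19).
Pull out 2^2: since 19 ≡ 3 (mod 8), (2/19) = -1, so (2/19)^2 = +1.
Reached (1/19) = 1. Collecting the sign flips along the way, the symbol is -1.

-1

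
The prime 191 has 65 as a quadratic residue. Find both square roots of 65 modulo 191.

16, 175

Since 191 ≡ 3 (mod 4), a square root of 65 is 65^((191+1)/4) = 65^48 mod 191.
Repeated squaring: 65^2≡23, 65^4≡147, 65^8≡26, 65^16≡103, 65^32≡104 (mod 191).
65^48 = 65^(32+16) ≡ 16 (mod 191).
Check: 16² = 256 ≡ 65 (mod 191). The two roots are 16 and 175.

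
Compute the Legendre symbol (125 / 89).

Euler's criterion: (125/89) ≡ 36^44 (mod 89).
36^2 ≡ 50 (mod 89)
36^4 ≡ 8 (mod 89)
36^8 ≡ 64 (mod 89)
36^16 ≡ 2 (mod 89)
36^32 ≡ 4 (mod 89)
36^44 = 36^(32+8+4) ≡ 1 (mod 89).
Result is 1, so (125/89) = 1.

1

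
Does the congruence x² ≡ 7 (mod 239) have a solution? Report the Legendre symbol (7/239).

-1

Euler's criterion: (7/239) ≡ 7^119 (mod 239).
7^2 ≡ 49 (mod 239)
7^4 ≡ 11 (mod 239)
7^8 ≡ 121 (mod 239)
7^16 ≡ 62 (mod 239)
7^32 ≡ 20 (mod 239)
7^64 ≡ 161 (mod 239)
7^119 = 7^(64+32+16+4+2+1) ≡ 238 (mod 239).
Result is 238 ≡ −1, so (7/239) = −1.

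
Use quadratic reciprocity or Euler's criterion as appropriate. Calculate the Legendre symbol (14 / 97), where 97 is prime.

-1

Pull out 2: since 97 ≡ 1 (mod 8), (2/97) = +1.
Reciprocity: 7 ≡ 3 and 97 ≡ 1 (mod 4), so (7/97) = +(97/7).
Reduce top mod 7: now compute (6/7).
Pull out 2: since 7 ≡ 7 (mod 8), (2/7) = +1.
Reciprocity: 3 ≡ 3 and 7 ≡ 3 (mod 4), so (3/7) = −(7/3).
Reduce top mod 3: now compute (1/3).
Reached (1/3) = 1. Collecting the sign flips along the way, the symbol is -1.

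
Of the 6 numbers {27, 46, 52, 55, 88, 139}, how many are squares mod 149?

(27/149) = -1 → non-residue.
(46/149) = +1 → QR.
(52/149) = -1 → non-residue.
(55/149) = -1 → non-residue.
(88/149) = +1 → QR.
(139/149) = -1 → non-residue.
Total quadratic residues among the 6: 2.

2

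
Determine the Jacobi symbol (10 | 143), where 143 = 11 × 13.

Pull out 2: since 143 ≡ 7 (mod 8), (2/143) = +1.
Reciprocity: 5 ≡ 1 and 143 ≡ 3 (mod 4), so (5/143) = +(143/5).
Reduce top mod 5: now compute (3/5).
Reciprocity: 3 ≡ 3 and 5 ≡ 1 (mod 4), so (3/5) = +(5/3).
Reduce top mod 3: now compute (2/3).
Pull out 2: since 3 ≡ 3 (mod 8), (2/3) = -1.
Reached (1/3) = 1. Collecting the sign flips along the way, the symbol is -1.

-1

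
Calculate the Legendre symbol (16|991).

Euler's criterion: (16/991) ≡ 16^495 (mod 991).
16^2 ≡ 256 (mod 991)
16^4 ≡ 130 (mod 991)
16^8 ≡ 53 (mod 991)
16^16 ≡ 827 (mod 991)
16^32 ≡ 139 (mod 991)
16^64 ≡ 492 (mod 991)
16^128 ≡ 260 (mod 991)
16^256 ≡ 212 (mod 991)
16^495 = 16^(256+128+64+32+8+4+2+1) ≡ 1 (mod 991).
Result is 1, so (16/991) = 1.

1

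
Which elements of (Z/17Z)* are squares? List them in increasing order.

Square k = 1,…,8 (k and 17−k give the same square):
1²=1, 2²=4, 3²=9, 4²=16, 5²≡8, 6²≡2, 7²≡15, 8²≡13 (mod 17).
So the quadratic residues mod 17 are {1, 2, 4, 8, 9, 13, 15, 16}.

1, 2, 4, 8, 9, 13, 15, 16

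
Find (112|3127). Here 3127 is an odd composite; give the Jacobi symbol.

1

Pull out 2^4: since 3127 ≡ 7 (mod 8), (2/3127) = +1, so (2/3127)^4 = +1.
Reciprocity: 7 ≡ 3 and 3127 ≡ 3 (mod 4), so (7/3127) = −(3127/7).
Reduce top mod 7: now compute (5/7).
Reciprocity: 5 ≡ 1 and 7 ≡ 3 (mod 4), so (5/7) = +(7/5).
Reduce top mod 5: now compute (2/5).
Pull out 2: since 5 ≡ 5 (mod 8), (2/5) = -1.
Reached (1/5) = 1. Collecting the sign flips along the way, the symbol is +1.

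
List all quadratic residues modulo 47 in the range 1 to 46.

Square k = 1,…,23 (k and 47−k give the same square):
1²=1, 2²=4, 3²=9, 4²=16, 5²=25, 6²=36, 7²≡2, 8²≡17, 9²≡34, 10²≡6, 11²≡27, 12²≡3, 13²≡28, 14²≡8, 15²≡37, 16²≡21, 17²≡7, 18²≡42, 19²≡32, 20²≡24, 21²≡18, 22²≡14, 23²≡12 (mod 47).
So the quadratic residues mod 47 are {1, 2, 3, 4, 6, 7, 8, 9, 12, 14, 16, 17, 18, 21, 24, 25, 27, 28, 32, 34, 36, 37, 42}.

1, 2, 3, 4, 6, 7, 8, 9, 12, 14, 16, 17, 18, 21, 24, 25, 27, 28, 32, 34, 36, 37, 42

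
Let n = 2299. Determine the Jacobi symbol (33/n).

Reciprocity: 33 ≡ 1 and 2299 ≡ 3 (mod 4), so (33/2299) = +(2299/33).
Reduce top mod 33: now compute (22/33).
Pull out 2: since 33 ≡ 1 (mod 8), (2/33) = +1.
Reciprocity: 11 ≡ 3 and 33 ≡ 1 (mod 4), so (11/33) = +(33/11).
Reduce top mod 11: now compute (0/11).
Top reduces to 0: gcd > 1, so the symbol is 0.

0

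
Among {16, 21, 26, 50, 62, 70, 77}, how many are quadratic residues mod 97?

4

(16/97) = +1 → QR.
(21/97) = -1 → non-residue.
(26/97) = -1 → non-residue.
(50/97) = +1 → QR.
(62/97) = +1 → QR.
(70/97) = +1 → QR.
(77/97) = -1 → non-residue.
Total quadratic residues among the 7: 4.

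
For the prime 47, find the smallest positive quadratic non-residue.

5

(2/47) = +1, so 2 is a residue.
(3/47) = +1, so 3 is a residue.
(4/47) = +1, so 4 is a residue.
(5/47) = −1, so 5 is the smallest positive non-residue mod 47.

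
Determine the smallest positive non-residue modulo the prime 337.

5

(2/337) = +1, so 2 is a residue.
(3/337) = +1, so 3 is a residue.
(4/337) = +1, so 4 is a residue.
(5/337) = −1, so 5 is the smallest positive non-residue mod 337.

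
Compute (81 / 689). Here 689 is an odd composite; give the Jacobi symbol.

Reciprocity: 81 ≡ 1 and 689 ≡ 1 (mod 4), so (81/689) = +(689/81).
Reduce top mod 81: now compute (41/81).
Reciprocity: 41 ≡ 1 and 81 ≡ 1 (mod 4), so (41/81) = +(81/41).
Reduce top mod 41: now compute (40/41).
Pull out 2^3: since 41 ≡ 1 (mod 8), (2/41) = +1, so (2/41)^3 = +1.
Reciprocity: 5 ≡ 1 and 41 ≡ 1 (mod 4), so (5/41) = +(41/5).
Reduce top mod 5: now compute (1/5).
Reached (1/5) = 1. Collecting the sign flips along the way, the symbol is +1.

1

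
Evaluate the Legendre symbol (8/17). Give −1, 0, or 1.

1

Pull out 2^3: since 17 ≡ 1 (mod 8), (2/17) = +1, so (2/17)^3 = +1.
Reached (1/17) = 1. Collecting the sign flips along the way, the symbol is +1.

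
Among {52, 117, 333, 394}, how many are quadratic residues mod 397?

2

(52/397) = -1 → non-residue.
(117/397) = -1 → non-residue.
(333/397) = +1 → QR.
(394/397) = +1 → QR.
Total quadratic residues among the 4: 2.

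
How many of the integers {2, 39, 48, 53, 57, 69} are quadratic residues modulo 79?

1

(2/79) = +1 → QR.
(39/79) = -1 → non-residue.
(48/79) = -1 → non-residue.
(53/79) = -1 → non-residue.
(57/79) = -1 → non-residue.
(69/79) = -1 → non-residue.
Total quadratic residues among the 6: 1.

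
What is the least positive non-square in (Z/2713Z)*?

(2/2713) = +1, so 2 is a residue.
(3/2713) = +1, so 3 is a residue.
(4/2713) = +1, so 4 is a residue.
(5/2713) = −1, so 5 is the smallest positive non-residue mod 2713.

5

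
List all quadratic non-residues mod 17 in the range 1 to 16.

Square k = 1,…,8 (k and 17−k give the same square):
1²=1, 2²=4, 3²=9, 4²=16, 5²≡8, 6²≡2, 7²≡15, 8²≡13 (mod 17).
The residues are {1, 2, 4, 8, 9, 13, 15, 16}; the non-residues are the remaining 8 nonzero classes.

3 5 6 7 10 11 12 14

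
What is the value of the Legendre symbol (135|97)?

Euler's criterion: (135/97) ≡ 38^48 (mod 97).
38^2 ≡ 86 (mod 97)
38^4 ≡ 24 (mod 97)
38^8 ≡ 91 (mod 97)
38^16 ≡ 36 (mod 97)
38^32 ≡ 35 (mod 97)
38^48 = 38^(32+16) ≡ 96 (mod 97).
Result is 96 ≡ −1, so (135/97) = −1.

-1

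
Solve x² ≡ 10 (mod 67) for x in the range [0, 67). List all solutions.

12, 55

Since 67 ≡ 3 (mod 4), a square root of 10 is 10^((67+1)/4) = 10^17 mod 67.
Repeated squaring: 10^2≡33, 10^4≡17, 10^8≡21, 10^16≡39 (mod 67).
10^17 = 10^(16+1) ≡ 55 (mod 67).
Check: 55² = 3025 ≡ 10 (mod 67). The two roots are 12 and 55.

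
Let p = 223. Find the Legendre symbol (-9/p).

-1

First reduce: -9 ≡ 214 (mod 223).
Pull out 2: since 223 ≡ 7 (mod 8), (2/223) = +1.
Reciprocity: 107 ≡ 3 and 223 ≡ 3 (mod 4), so (107/223) = −(223/107).
Reduce top mod 107: now compute (9/107).
Reciprocity: 9 ≡ 1 and 107 ≡ 3 (mod 4), so (9/107) = +(107/9).
Reduce top mod 9: now compute (8/9).
Pull out 2^3: since 9 ≡ 1 (mod 8), (2/9) = +1, so (2/9)^3 = +1.
Reached (1/9) = 1. Collecting the sign flips along the way, the symbol is -1.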